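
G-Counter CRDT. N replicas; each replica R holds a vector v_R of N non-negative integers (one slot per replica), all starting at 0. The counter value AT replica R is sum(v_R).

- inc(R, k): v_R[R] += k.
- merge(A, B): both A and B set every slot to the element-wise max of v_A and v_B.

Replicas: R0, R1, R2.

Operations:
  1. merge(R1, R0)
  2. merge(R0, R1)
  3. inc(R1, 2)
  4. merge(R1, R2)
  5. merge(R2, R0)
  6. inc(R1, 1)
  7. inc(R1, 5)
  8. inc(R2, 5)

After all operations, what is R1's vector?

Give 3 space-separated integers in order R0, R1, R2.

Answer: 0 8 0

Derivation:
Op 1: merge R1<->R0 -> R1=(0,0,0) R0=(0,0,0)
Op 2: merge R0<->R1 -> R0=(0,0,0) R1=(0,0,0)
Op 3: inc R1 by 2 -> R1=(0,2,0) value=2
Op 4: merge R1<->R2 -> R1=(0,2,0) R2=(0,2,0)
Op 5: merge R2<->R0 -> R2=(0,2,0) R0=(0,2,0)
Op 6: inc R1 by 1 -> R1=(0,3,0) value=3
Op 7: inc R1 by 5 -> R1=(0,8,0) value=8
Op 8: inc R2 by 5 -> R2=(0,2,5) value=7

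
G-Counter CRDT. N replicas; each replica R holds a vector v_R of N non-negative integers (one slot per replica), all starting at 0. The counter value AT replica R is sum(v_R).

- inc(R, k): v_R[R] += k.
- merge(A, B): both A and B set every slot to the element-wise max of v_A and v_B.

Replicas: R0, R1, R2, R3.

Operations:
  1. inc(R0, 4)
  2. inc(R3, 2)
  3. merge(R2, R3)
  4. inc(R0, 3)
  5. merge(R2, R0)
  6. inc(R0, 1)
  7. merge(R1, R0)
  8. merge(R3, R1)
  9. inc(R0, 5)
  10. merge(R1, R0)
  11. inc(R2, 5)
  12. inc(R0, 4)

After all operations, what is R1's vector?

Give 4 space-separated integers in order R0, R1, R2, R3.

Answer: 13 0 0 2

Derivation:
Op 1: inc R0 by 4 -> R0=(4,0,0,0) value=4
Op 2: inc R3 by 2 -> R3=(0,0,0,2) value=2
Op 3: merge R2<->R3 -> R2=(0,0,0,2) R3=(0,0,0,2)
Op 4: inc R0 by 3 -> R0=(7,0,0,0) value=7
Op 5: merge R2<->R0 -> R2=(7,0,0,2) R0=(7,0,0,2)
Op 6: inc R0 by 1 -> R0=(8,0,0,2) value=10
Op 7: merge R1<->R0 -> R1=(8,0,0,2) R0=(8,0,0,2)
Op 8: merge R3<->R1 -> R3=(8,0,0,2) R1=(8,0,0,2)
Op 9: inc R0 by 5 -> R0=(13,0,0,2) value=15
Op 10: merge R1<->R0 -> R1=(13,0,0,2) R0=(13,0,0,2)
Op 11: inc R2 by 5 -> R2=(7,0,5,2) value=14
Op 12: inc R0 by 4 -> R0=(17,0,0,2) value=19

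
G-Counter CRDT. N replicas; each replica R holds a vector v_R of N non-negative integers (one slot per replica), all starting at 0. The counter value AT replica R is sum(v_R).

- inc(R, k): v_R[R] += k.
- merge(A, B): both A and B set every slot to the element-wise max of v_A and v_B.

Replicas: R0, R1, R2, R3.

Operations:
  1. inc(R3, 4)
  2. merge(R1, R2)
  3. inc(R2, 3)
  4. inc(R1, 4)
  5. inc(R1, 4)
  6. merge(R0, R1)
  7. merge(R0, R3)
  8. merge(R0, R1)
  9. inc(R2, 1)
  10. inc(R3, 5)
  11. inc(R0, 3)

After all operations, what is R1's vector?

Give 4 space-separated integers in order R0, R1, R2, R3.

Op 1: inc R3 by 4 -> R3=(0,0,0,4) value=4
Op 2: merge R1<->R2 -> R1=(0,0,0,0) R2=(0,0,0,0)
Op 3: inc R2 by 3 -> R2=(0,0,3,0) value=3
Op 4: inc R1 by 4 -> R1=(0,4,0,0) value=4
Op 5: inc R1 by 4 -> R1=(0,8,0,0) value=8
Op 6: merge R0<->R1 -> R0=(0,8,0,0) R1=(0,8,0,0)
Op 7: merge R0<->R3 -> R0=(0,8,0,4) R3=(0,8,0,4)
Op 8: merge R0<->R1 -> R0=(0,8,0,4) R1=(0,8,0,4)
Op 9: inc R2 by 1 -> R2=(0,0,4,0) value=4
Op 10: inc R3 by 5 -> R3=(0,8,0,9) value=17
Op 11: inc R0 by 3 -> R0=(3,8,0,4) value=15

Answer: 0 8 0 4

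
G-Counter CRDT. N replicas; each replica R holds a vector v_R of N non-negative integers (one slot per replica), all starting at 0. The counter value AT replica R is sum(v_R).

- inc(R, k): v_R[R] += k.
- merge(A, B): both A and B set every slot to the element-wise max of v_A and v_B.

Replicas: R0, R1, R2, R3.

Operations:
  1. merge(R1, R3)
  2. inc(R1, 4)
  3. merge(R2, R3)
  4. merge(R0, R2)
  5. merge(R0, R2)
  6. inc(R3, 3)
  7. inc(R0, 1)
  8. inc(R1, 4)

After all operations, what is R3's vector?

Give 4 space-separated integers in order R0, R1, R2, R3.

Op 1: merge R1<->R3 -> R1=(0,0,0,0) R3=(0,0,0,0)
Op 2: inc R1 by 4 -> R1=(0,4,0,0) value=4
Op 3: merge R2<->R3 -> R2=(0,0,0,0) R3=(0,0,0,0)
Op 4: merge R0<->R2 -> R0=(0,0,0,0) R2=(0,0,0,0)
Op 5: merge R0<->R2 -> R0=(0,0,0,0) R2=(0,0,0,0)
Op 6: inc R3 by 3 -> R3=(0,0,0,3) value=3
Op 7: inc R0 by 1 -> R0=(1,0,0,0) value=1
Op 8: inc R1 by 4 -> R1=(0,8,0,0) value=8

Answer: 0 0 0 3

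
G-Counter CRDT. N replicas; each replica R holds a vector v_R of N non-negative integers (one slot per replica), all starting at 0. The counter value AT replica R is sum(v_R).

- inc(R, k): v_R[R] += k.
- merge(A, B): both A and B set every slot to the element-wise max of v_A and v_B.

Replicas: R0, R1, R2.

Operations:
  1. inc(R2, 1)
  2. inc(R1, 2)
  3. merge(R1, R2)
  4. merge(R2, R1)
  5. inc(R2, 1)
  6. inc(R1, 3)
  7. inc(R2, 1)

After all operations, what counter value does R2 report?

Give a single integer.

Op 1: inc R2 by 1 -> R2=(0,0,1) value=1
Op 2: inc R1 by 2 -> R1=(0,2,0) value=2
Op 3: merge R1<->R2 -> R1=(0,2,1) R2=(0,2,1)
Op 4: merge R2<->R1 -> R2=(0,2,1) R1=(0,2,1)
Op 5: inc R2 by 1 -> R2=(0,2,2) value=4
Op 6: inc R1 by 3 -> R1=(0,5,1) value=6
Op 7: inc R2 by 1 -> R2=(0,2,3) value=5

Answer: 5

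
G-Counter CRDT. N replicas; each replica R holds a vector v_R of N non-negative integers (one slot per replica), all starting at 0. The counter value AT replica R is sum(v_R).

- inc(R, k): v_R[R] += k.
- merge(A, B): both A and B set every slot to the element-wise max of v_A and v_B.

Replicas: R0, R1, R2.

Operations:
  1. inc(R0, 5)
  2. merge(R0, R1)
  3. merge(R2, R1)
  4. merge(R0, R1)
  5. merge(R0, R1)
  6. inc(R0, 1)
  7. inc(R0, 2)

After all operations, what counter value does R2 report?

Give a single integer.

Op 1: inc R0 by 5 -> R0=(5,0,0) value=5
Op 2: merge R0<->R1 -> R0=(5,0,0) R1=(5,0,0)
Op 3: merge R2<->R1 -> R2=(5,0,0) R1=(5,0,0)
Op 4: merge R0<->R1 -> R0=(5,0,0) R1=(5,0,0)
Op 5: merge R0<->R1 -> R0=(5,0,0) R1=(5,0,0)
Op 6: inc R0 by 1 -> R0=(6,0,0) value=6
Op 7: inc R0 by 2 -> R0=(8,0,0) value=8

Answer: 5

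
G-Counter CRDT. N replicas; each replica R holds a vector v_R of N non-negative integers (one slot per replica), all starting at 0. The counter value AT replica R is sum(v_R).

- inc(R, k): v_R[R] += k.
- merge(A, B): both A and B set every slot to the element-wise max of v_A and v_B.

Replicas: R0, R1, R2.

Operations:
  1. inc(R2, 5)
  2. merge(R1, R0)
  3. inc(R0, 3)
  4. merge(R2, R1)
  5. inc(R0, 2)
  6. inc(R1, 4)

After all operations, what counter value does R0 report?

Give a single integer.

Answer: 5

Derivation:
Op 1: inc R2 by 5 -> R2=(0,0,5) value=5
Op 2: merge R1<->R0 -> R1=(0,0,0) R0=(0,0,0)
Op 3: inc R0 by 3 -> R0=(3,0,0) value=3
Op 4: merge R2<->R1 -> R2=(0,0,5) R1=(0,0,5)
Op 5: inc R0 by 2 -> R0=(5,0,0) value=5
Op 6: inc R1 by 4 -> R1=(0,4,5) value=9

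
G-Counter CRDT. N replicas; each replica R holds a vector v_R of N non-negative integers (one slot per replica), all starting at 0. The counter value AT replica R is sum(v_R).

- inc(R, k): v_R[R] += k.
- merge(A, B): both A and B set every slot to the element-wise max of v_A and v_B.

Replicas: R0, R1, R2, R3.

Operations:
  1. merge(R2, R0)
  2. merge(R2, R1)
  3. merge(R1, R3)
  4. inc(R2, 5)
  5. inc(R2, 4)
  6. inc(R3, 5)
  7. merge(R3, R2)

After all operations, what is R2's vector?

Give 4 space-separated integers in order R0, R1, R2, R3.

Op 1: merge R2<->R0 -> R2=(0,0,0,0) R0=(0,0,0,0)
Op 2: merge R2<->R1 -> R2=(0,0,0,0) R1=(0,0,0,0)
Op 3: merge R1<->R3 -> R1=(0,0,0,0) R3=(0,0,0,0)
Op 4: inc R2 by 5 -> R2=(0,0,5,0) value=5
Op 5: inc R2 by 4 -> R2=(0,0,9,0) value=9
Op 6: inc R3 by 5 -> R3=(0,0,0,5) value=5
Op 7: merge R3<->R2 -> R3=(0,0,9,5) R2=(0,0,9,5)

Answer: 0 0 9 5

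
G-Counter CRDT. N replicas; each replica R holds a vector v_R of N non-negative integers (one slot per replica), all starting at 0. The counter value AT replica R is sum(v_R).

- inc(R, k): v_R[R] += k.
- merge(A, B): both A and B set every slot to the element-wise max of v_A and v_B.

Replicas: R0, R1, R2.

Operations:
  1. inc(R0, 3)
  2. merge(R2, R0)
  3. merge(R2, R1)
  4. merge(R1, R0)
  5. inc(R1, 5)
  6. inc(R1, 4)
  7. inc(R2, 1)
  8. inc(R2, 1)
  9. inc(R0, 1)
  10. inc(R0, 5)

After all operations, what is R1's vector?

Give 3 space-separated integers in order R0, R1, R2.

Op 1: inc R0 by 3 -> R0=(3,0,0) value=3
Op 2: merge R2<->R0 -> R2=(3,0,0) R0=(3,0,0)
Op 3: merge R2<->R1 -> R2=(3,0,0) R1=(3,0,0)
Op 4: merge R1<->R0 -> R1=(3,0,0) R0=(3,0,0)
Op 5: inc R1 by 5 -> R1=(3,5,0) value=8
Op 6: inc R1 by 4 -> R1=(3,9,0) value=12
Op 7: inc R2 by 1 -> R2=(3,0,1) value=4
Op 8: inc R2 by 1 -> R2=(3,0,2) value=5
Op 9: inc R0 by 1 -> R0=(4,0,0) value=4
Op 10: inc R0 by 5 -> R0=(9,0,0) value=9

Answer: 3 9 0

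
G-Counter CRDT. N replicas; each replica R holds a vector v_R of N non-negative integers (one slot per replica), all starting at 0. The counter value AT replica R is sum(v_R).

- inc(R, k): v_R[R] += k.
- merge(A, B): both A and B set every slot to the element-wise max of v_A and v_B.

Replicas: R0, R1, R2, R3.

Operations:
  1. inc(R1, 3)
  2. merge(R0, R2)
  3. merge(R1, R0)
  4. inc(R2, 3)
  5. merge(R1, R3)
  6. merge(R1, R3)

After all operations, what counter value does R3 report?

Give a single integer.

Answer: 3

Derivation:
Op 1: inc R1 by 3 -> R1=(0,3,0,0) value=3
Op 2: merge R0<->R2 -> R0=(0,0,0,0) R2=(0,0,0,0)
Op 3: merge R1<->R0 -> R1=(0,3,0,0) R0=(0,3,0,0)
Op 4: inc R2 by 3 -> R2=(0,0,3,0) value=3
Op 5: merge R1<->R3 -> R1=(0,3,0,0) R3=(0,3,0,0)
Op 6: merge R1<->R3 -> R1=(0,3,0,0) R3=(0,3,0,0)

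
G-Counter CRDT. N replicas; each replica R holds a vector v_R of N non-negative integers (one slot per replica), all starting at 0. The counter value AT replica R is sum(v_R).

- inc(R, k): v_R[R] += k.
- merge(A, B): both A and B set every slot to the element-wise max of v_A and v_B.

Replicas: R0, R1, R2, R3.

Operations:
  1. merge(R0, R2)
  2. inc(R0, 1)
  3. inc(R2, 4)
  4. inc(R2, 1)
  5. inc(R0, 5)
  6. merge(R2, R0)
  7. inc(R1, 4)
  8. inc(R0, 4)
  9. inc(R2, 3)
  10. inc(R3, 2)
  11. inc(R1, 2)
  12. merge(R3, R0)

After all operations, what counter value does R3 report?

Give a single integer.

Answer: 17

Derivation:
Op 1: merge R0<->R2 -> R0=(0,0,0,0) R2=(0,0,0,0)
Op 2: inc R0 by 1 -> R0=(1,0,0,0) value=1
Op 3: inc R2 by 4 -> R2=(0,0,4,0) value=4
Op 4: inc R2 by 1 -> R2=(0,0,5,0) value=5
Op 5: inc R0 by 5 -> R0=(6,0,0,0) value=6
Op 6: merge R2<->R0 -> R2=(6,0,5,0) R0=(6,0,5,0)
Op 7: inc R1 by 4 -> R1=(0,4,0,0) value=4
Op 8: inc R0 by 4 -> R0=(10,0,5,0) value=15
Op 9: inc R2 by 3 -> R2=(6,0,8,0) value=14
Op 10: inc R3 by 2 -> R3=(0,0,0,2) value=2
Op 11: inc R1 by 2 -> R1=(0,6,0,0) value=6
Op 12: merge R3<->R0 -> R3=(10,0,5,2) R0=(10,0,5,2)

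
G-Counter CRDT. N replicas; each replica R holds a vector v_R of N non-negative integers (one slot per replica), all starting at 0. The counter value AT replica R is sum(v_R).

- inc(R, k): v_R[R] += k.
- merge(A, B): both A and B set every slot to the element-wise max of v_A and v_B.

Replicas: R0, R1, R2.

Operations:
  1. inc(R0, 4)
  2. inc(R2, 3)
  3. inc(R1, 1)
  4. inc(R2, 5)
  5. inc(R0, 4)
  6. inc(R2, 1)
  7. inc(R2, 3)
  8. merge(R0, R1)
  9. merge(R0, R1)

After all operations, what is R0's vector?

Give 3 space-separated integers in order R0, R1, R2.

Answer: 8 1 0

Derivation:
Op 1: inc R0 by 4 -> R0=(4,0,0) value=4
Op 2: inc R2 by 3 -> R2=(0,0,3) value=3
Op 3: inc R1 by 1 -> R1=(0,1,0) value=1
Op 4: inc R2 by 5 -> R2=(0,0,8) value=8
Op 5: inc R0 by 4 -> R0=(8,0,0) value=8
Op 6: inc R2 by 1 -> R2=(0,0,9) value=9
Op 7: inc R2 by 3 -> R2=(0,0,12) value=12
Op 8: merge R0<->R1 -> R0=(8,1,0) R1=(8,1,0)
Op 9: merge R0<->R1 -> R0=(8,1,0) R1=(8,1,0)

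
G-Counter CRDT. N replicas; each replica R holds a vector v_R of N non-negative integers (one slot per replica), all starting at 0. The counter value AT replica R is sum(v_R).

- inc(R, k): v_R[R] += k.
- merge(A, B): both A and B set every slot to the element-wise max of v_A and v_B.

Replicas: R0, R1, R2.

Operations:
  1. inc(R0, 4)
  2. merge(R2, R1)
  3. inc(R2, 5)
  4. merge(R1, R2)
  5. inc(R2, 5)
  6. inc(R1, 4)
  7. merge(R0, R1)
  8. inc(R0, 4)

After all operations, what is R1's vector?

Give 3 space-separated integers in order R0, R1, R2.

Op 1: inc R0 by 4 -> R0=(4,0,0) value=4
Op 2: merge R2<->R1 -> R2=(0,0,0) R1=(0,0,0)
Op 3: inc R2 by 5 -> R2=(0,0,5) value=5
Op 4: merge R1<->R2 -> R1=(0,0,5) R2=(0,0,5)
Op 5: inc R2 by 5 -> R2=(0,0,10) value=10
Op 6: inc R1 by 4 -> R1=(0,4,5) value=9
Op 7: merge R0<->R1 -> R0=(4,4,5) R1=(4,4,5)
Op 8: inc R0 by 4 -> R0=(8,4,5) value=17

Answer: 4 4 5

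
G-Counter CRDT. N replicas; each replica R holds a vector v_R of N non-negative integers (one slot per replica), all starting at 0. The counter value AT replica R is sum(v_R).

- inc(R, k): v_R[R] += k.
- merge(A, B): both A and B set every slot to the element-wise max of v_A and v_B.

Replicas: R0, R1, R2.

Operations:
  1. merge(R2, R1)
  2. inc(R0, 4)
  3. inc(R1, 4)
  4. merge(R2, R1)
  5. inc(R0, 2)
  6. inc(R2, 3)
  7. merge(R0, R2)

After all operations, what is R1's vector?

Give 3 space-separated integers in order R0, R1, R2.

Op 1: merge R2<->R1 -> R2=(0,0,0) R1=(0,0,0)
Op 2: inc R0 by 4 -> R0=(4,0,0) value=4
Op 3: inc R1 by 4 -> R1=(0,4,0) value=4
Op 4: merge R2<->R1 -> R2=(0,4,0) R1=(0,4,0)
Op 5: inc R0 by 2 -> R0=(6,0,0) value=6
Op 6: inc R2 by 3 -> R2=(0,4,3) value=7
Op 7: merge R0<->R2 -> R0=(6,4,3) R2=(6,4,3)

Answer: 0 4 0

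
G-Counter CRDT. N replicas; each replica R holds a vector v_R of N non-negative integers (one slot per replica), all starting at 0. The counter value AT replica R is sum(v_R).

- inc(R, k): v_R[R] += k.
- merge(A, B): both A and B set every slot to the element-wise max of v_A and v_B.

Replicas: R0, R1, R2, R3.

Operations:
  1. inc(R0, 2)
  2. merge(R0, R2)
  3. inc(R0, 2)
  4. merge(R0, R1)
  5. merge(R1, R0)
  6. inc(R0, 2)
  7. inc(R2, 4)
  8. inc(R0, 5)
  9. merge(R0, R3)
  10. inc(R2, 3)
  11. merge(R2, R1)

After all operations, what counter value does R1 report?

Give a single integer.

Answer: 11

Derivation:
Op 1: inc R0 by 2 -> R0=(2,0,0,0) value=2
Op 2: merge R0<->R2 -> R0=(2,0,0,0) R2=(2,0,0,0)
Op 3: inc R0 by 2 -> R0=(4,0,0,0) value=4
Op 4: merge R0<->R1 -> R0=(4,0,0,0) R1=(4,0,0,0)
Op 5: merge R1<->R0 -> R1=(4,0,0,0) R0=(4,0,0,0)
Op 6: inc R0 by 2 -> R0=(6,0,0,0) value=6
Op 7: inc R2 by 4 -> R2=(2,0,4,0) value=6
Op 8: inc R0 by 5 -> R0=(11,0,0,0) value=11
Op 9: merge R0<->R3 -> R0=(11,0,0,0) R3=(11,0,0,0)
Op 10: inc R2 by 3 -> R2=(2,0,7,0) value=9
Op 11: merge R2<->R1 -> R2=(4,0,7,0) R1=(4,0,7,0)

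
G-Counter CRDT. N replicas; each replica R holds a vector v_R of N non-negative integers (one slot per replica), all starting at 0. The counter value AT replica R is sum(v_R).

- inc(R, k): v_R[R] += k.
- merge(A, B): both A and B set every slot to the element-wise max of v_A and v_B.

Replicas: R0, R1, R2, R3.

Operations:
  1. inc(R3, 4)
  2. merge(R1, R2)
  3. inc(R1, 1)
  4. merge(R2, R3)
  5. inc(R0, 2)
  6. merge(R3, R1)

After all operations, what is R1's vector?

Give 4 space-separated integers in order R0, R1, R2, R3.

Op 1: inc R3 by 4 -> R3=(0,0,0,4) value=4
Op 2: merge R1<->R2 -> R1=(0,0,0,0) R2=(0,0,0,0)
Op 3: inc R1 by 1 -> R1=(0,1,0,0) value=1
Op 4: merge R2<->R3 -> R2=(0,0,0,4) R3=(0,0,0,4)
Op 5: inc R0 by 2 -> R0=(2,0,0,0) value=2
Op 6: merge R3<->R1 -> R3=(0,1,0,4) R1=(0,1,0,4)

Answer: 0 1 0 4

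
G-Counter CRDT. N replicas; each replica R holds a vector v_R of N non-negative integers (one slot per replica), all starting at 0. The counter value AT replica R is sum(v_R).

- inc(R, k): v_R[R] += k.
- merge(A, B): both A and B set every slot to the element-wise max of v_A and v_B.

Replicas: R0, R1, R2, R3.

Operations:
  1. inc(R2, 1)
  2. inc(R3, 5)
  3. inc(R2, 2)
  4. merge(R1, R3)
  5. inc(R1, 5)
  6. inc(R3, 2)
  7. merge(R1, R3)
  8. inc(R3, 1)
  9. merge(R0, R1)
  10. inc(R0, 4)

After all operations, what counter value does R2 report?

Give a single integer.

Op 1: inc R2 by 1 -> R2=(0,0,1,0) value=1
Op 2: inc R3 by 5 -> R3=(0,0,0,5) value=5
Op 3: inc R2 by 2 -> R2=(0,0,3,0) value=3
Op 4: merge R1<->R3 -> R1=(0,0,0,5) R3=(0,0,0,5)
Op 5: inc R1 by 5 -> R1=(0,5,0,5) value=10
Op 6: inc R3 by 2 -> R3=(0,0,0,7) value=7
Op 7: merge R1<->R3 -> R1=(0,5,0,7) R3=(0,5,0,7)
Op 8: inc R3 by 1 -> R3=(0,5,0,8) value=13
Op 9: merge R0<->R1 -> R0=(0,5,0,7) R1=(0,5,0,7)
Op 10: inc R0 by 4 -> R0=(4,5,0,7) value=16

Answer: 3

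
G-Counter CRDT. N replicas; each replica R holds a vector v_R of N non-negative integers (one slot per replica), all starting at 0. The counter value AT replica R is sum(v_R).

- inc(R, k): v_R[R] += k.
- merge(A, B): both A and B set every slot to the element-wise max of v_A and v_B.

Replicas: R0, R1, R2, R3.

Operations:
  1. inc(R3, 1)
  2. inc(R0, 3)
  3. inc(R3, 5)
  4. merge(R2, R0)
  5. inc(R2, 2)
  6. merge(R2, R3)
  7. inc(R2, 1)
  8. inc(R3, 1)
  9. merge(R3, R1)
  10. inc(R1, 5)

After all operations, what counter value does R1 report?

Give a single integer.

Op 1: inc R3 by 1 -> R3=(0,0,0,1) value=1
Op 2: inc R0 by 3 -> R0=(3,0,0,0) value=3
Op 3: inc R3 by 5 -> R3=(0,0,0,6) value=6
Op 4: merge R2<->R0 -> R2=(3,0,0,0) R0=(3,0,0,0)
Op 5: inc R2 by 2 -> R2=(3,0,2,0) value=5
Op 6: merge R2<->R3 -> R2=(3,0,2,6) R3=(3,0,2,6)
Op 7: inc R2 by 1 -> R2=(3,0,3,6) value=12
Op 8: inc R3 by 1 -> R3=(3,0,2,7) value=12
Op 9: merge R3<->R1 -> R3=(3,0,2,7) R1=(3,0,2,7)
Op 10: inc R1 by 5 -> R1=(3,5,2,7) value=17

Answer: 17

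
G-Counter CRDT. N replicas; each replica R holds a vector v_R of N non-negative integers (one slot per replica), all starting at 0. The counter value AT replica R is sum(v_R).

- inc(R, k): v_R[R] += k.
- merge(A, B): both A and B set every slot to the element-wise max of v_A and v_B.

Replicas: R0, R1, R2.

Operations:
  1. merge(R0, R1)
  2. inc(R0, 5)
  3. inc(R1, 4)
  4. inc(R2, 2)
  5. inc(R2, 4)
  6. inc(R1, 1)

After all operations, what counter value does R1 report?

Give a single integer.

Answer: 5

Derivation:
Op 1: merge R0<->R1 -> R0=(0,0,0) R1=(0,0,0)
Op 2: inc R0 by 5 -> R0=(5,0,0) value=5
Op 3: inc R1 by 4 -> R1=(0,4,0) value=4
Op 4: inc R2 by 2 -> R2=(0,0,2) value=2
Op 5: inc R2 by 4 -> R2=(0,0,6) value=6
Op 6: inc R1 by 1 -> R1=(0,5,0) value=5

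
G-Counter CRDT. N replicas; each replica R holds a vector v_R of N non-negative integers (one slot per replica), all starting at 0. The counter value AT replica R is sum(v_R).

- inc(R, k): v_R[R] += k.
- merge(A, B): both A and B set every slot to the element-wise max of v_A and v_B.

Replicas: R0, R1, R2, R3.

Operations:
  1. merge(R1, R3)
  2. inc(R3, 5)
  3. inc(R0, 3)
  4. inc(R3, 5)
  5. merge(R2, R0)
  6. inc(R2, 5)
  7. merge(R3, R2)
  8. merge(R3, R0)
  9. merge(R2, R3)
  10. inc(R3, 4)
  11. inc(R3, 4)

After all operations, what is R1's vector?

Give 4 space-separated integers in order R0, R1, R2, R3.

Answer: 0 0 0 0

Derivation:
Op 1: merge R1<->R3 -> R1=(0,0,0,0) R3=(0,0,0,0)
Op 2: inc R3 by 5 -> R3=(0,0,0,5) value=5
Op 3: inc R0 by 3 -> R0=(3,0,0,0) value=3
Op 4: inc R3 by 5 -> R3=(0,0,0,10) value=10
Op 5: merge R2<->R0 -> R2=(3,0,0,0) R0=(3,0,0,0)
Op 6: inc R2 by 5 -> R2=(3,0,5,0) value=8
Op 7: merge R3<->R2 -> R3=(3,0,5,10) R2=(3,0,5,10)
Op 8: merge R3<->R0 -> R3=(3,0,5,10) R0=(3,0,5,10)
Op 9: merge R2<->R3 -> R2=(3,0,5,10) R3=(3,0,5,10)
Op 10: inc R3 by 4 -> R3=(3,0,5,14) value=22
Op 11: inc R3 by 4 -> R3=(3,0,5,18) value=26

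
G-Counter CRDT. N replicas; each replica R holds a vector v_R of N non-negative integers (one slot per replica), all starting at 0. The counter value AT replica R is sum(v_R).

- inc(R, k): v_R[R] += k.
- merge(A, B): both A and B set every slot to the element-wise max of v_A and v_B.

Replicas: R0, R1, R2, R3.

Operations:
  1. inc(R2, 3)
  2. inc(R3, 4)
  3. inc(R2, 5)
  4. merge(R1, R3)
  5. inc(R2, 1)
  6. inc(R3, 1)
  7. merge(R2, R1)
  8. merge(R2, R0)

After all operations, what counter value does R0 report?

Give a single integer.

Op 1: inc R2 by 3 -> R2=(0,0,3,0) value=3
Op 2: inc R3 by 4 -> R3=(0,0,0,4) value=4
Op 3: inc R2 by 5 -> R2=(0,0,8,0) value=8
Op 4: merge R1<->R3 -> R1=(0,0,0,4) R3=(0,0,0,4)
Op 5: inc R2 by 1 -> R2=(0,0,9,0) value=9
Op 6: inc R3 by 1 -> R3=(0,0,0,5) value=5
Op 7: merge R2<->R1 -> R2=(0,0,9,4) R1=(0,0,9,4)
Op 8: merge R2<->R0 -> R2=(0,0,9,4) R0=(0,0,9,4)

Answer: 13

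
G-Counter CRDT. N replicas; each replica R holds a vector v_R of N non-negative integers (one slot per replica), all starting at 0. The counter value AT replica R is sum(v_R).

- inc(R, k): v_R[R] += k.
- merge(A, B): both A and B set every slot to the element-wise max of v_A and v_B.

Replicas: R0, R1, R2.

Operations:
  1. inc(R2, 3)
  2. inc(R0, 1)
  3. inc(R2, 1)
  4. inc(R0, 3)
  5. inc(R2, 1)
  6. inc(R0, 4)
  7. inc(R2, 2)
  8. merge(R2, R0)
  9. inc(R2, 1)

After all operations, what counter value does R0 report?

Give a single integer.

Answer: 15

Derivation:
Op 1: inc R2 by 3 -> R2=(0,0,3) value=3
Op 2: inc R0 by 1 -> R0=(1,0,0) value=1
Op 3: inc R2 by 1 -> R2=(0,0,4) value=4
Op 4: inc R0 by 3 -> R0=(4,0,0) value=4
Op 5: inc R2 by 1 -> R2=(0,0,5) value=5
Op 6: inc R0 by 4 -> R0=(8,0,0) value=8
Op 7: inc R2 by 2 -> R2=(0,0,7) value=7
Op 8: merge R2<->R0 -> R2=(8,0,7) R0=(8,0,7)
Op 9: inc R2 by 1 -> R2=(8,0,8) value=16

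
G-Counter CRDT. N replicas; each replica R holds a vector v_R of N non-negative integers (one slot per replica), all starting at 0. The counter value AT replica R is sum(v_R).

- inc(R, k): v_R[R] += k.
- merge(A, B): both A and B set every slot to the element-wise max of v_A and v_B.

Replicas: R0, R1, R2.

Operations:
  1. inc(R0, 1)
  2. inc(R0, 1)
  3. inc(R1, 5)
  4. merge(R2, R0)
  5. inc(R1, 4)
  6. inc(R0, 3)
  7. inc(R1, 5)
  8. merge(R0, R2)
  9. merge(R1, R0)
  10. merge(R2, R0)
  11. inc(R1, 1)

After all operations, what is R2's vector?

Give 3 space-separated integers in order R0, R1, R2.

Op 1: inc R0 by 1 -> R0=(1,0,0) value=1
Op 2: inc R0 by 1 -> R0=(2,0,0) value=2
Op 3: inc R1 by 5 -> R1=(0,5,0) value=5
Op 4: merge R2<->R0 -> R2=(2,0,0) R0=(2,0,0)
Op 5: inc R1 by 4 -> R1=(0,9,0) value=9
Op 6: inc R0 by 3 -> R0=(5,0,0) value=5
Op 7: inc R1 by 5 -> R1=(0,14,0) value=14
Op 8: merge R0<->R2 -> R0=(5,0,0) R2=(5,0,0)
Op 9: merge R1<->R0 -> R1=(5,14,0) R0=(5,14,0)
Op 10: merge R2<->R0 -> R2=(5,14,0) R0=(5,14,0)
Op 11: inc R1 by 1 -> R1=(5,15,0) value=20

Answer: 5 14 0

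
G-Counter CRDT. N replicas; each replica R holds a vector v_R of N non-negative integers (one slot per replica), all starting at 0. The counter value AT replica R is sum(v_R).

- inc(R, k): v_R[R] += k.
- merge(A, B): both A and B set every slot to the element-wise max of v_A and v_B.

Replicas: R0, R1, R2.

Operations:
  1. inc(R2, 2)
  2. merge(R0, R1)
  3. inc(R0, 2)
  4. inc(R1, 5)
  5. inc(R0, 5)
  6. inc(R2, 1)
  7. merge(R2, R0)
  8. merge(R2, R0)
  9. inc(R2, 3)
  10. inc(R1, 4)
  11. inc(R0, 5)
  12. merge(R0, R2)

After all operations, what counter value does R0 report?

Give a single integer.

Op 1: inc R2 by 2 -> R2=(0,0,2) value=2
Op 2: merge R0<->R1 -> R0=(0,0,0) R1=(0,0,0)
Op 3: inc R0 by 2 -> R0=(2,0,0) value=2
Op 4: inc R1 by 5 -> R1=(0,5,0) value=5
Op 5: inc R0 by 5 -> R0=(7,0,0) value=7
Op 6: inc R2 by 1 -> R2=(0,0,3) value=3
Op 7: merge R2<->R0 -> R2=(7,0,3) R0=(7,0,3)
Op 8: merge R2<->R0 -> R2=(7,0,3) R0=(7,0,3)
Op 9: inc R2 by 3 -> R2=(7,0,6) value=13
Op 10: inc R1 by 4 -> R1=(0,9,0) value=9
Op 11: inc R0 by 5 -> R0=(12,0,3) value=15
Op 12: merge R0<->R2 -> R0=(12,0,6) R2=(12,0,6)

Answer: 18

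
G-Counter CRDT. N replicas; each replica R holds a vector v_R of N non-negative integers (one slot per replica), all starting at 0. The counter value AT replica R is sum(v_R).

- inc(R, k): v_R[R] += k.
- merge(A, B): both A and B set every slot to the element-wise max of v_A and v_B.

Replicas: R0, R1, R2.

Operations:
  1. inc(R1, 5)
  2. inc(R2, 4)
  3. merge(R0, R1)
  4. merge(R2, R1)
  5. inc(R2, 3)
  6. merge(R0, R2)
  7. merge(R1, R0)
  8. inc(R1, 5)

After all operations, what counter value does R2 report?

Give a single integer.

Op 1: inc R1 by 5 -> R1=(0,5,0) value=5
Op 2: inc R2 by 4 -> R2=(0,0,4) value=4
Op 3: merge R0<->R1 -> R0=(0,5,0) R1=(0,5,0)
Op 4: merge R2<->R1 -> R2=(0,5,4) R1=(0,5,4)
Op 5: inc R2 by 3 -> R2=(0,5,7) value=12
Op 6: merge R0<->R2 -> R0=(0,5,7) R2=(0,5,7)
Op 7: merge R1<->R0 -> R1=(0,5,7) R0=(0,5,7)
Op 8: inc R1 by 5 -> R1=(0,10,7) value=17

Answer: 12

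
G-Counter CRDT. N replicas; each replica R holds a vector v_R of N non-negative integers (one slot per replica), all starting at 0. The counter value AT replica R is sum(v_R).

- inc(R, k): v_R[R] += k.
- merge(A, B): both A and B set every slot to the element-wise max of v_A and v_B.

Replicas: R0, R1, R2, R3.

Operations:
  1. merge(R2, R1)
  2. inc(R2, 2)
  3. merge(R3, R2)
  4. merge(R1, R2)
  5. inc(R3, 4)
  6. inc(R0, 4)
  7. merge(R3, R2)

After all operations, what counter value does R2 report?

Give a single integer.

Answer: 6

Derivation:
Op 1: merge R2<->R1 -> R2=(0,0,0,0) R1=(0,0,0,0)
Op 2: inc R2 by 2 -> R2=(0,0,2,0) value=2
Op 3: merge R3<->R2 -> R3=(0,0,2,0) R2=(0,0,2,0)
Op 4: merge R1<->R2 -> R1=(0,0,2,0) R2=(0,0,2,0)
Op 5: inc R3 by 4 -> R3=(0,0,2,4) value=6
Op 6: inc R0 by 4 -> R0=(4,0,0,0) value=4
Op 7: merge R3<->R2 -> R3=(0,0,2,4) R2=(0,0,2,4)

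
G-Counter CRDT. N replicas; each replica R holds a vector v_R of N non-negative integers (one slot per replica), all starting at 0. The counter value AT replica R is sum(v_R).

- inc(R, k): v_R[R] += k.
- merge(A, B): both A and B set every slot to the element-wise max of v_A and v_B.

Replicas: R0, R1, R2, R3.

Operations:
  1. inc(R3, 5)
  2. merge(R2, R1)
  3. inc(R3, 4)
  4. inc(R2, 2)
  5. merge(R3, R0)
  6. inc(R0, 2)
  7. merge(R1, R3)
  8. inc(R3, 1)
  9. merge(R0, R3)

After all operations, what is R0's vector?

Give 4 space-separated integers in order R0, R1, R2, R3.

Op 1: inc R3 by 5 -> R3=(0,0,0,5) value=5
Op 2: merge R2<->R1 -> R2=(0,0,0,0) R1=(0,0,0,0)
Op 3: inc R3 by 4 -> R3=(0,0,0,9) value=9
Op 4: inc R2 by 2 -> R2=(0,0,2,0) value=2
Op 5: merge R3<->R0 -> R3=(0,0,0,9) R0=(0,0,0,9)
Op 6: inc R0 by 2 -> R0=(2,0,0,9) value=11
Op 7: merge R1<->R3 -> R1=(0,0,0,9) R3=(0,0,0,9)
Op 8: inc R3 by 1 -> R3=(0,0,0,10) value=10
Op 9: merge R0<->R3 -> R0=(2,0,0,10) R3=(2,0,0,10)

Answer: 2 0 0 10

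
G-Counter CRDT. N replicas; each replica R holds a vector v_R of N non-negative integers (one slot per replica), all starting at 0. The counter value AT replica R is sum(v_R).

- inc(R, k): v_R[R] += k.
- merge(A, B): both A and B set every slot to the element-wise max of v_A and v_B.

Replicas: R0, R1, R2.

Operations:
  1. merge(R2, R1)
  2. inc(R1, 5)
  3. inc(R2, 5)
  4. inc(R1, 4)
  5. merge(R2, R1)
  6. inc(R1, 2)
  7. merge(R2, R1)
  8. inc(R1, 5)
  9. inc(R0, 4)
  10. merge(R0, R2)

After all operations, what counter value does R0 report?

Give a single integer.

Op 1: merge R2<->R1 -> R2=(0,0,0) R1=(0,0,0)
Op 2: inc R1 by 5 -> R1=(0,5,0) value=5
Op 3: inc R2 by 5 -> R2=(0,0,5) value=5
Op 4: inc R1 by 4 -> R1=(0,9,0) value=9
Op 5: merge R2<->R1 -> R2=(0,9,5) R1=(0,9,5)
Op 6: inc R1 by 2 -> R1=(0,11,5) value=16
Op 7: merge R2<->R1 -> R2=(0,11,5) R1=(0,11,5)
Op 8: inc R1 by 5 -> R1=(0,16,5) value=21
Op 9: inc R0 by 4 -> R0=(4,0,0) value=4
Op 10: merge R0<->R2 -> R0=(4,11,5) R2=(4,11,5)

Answer: 20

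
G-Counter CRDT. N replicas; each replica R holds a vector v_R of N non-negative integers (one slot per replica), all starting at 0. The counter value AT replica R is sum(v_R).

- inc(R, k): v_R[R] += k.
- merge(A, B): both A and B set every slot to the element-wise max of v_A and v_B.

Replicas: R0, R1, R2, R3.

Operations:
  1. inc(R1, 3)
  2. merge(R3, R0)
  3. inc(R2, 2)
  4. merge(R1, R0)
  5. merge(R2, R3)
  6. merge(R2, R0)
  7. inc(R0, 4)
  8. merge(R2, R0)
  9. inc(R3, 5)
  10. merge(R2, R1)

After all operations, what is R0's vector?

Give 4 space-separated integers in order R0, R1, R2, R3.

Op 1: inc R1 by 3 -> R1=(0,3,0,0) value=3
Op 2: merge R3<->R0 -> R3=(0,0,0,0) R0=(0,0,0,0)
Op 3: inc R2 by 2 -> R2=(0,0,2,0) value=2
Op 4: merge R1<->R0 -> R1=(0,3,0,0) R0=(0,3,0,0)
Op 5: merge R2<->R3 -> R2=(0,0,2,0) R3=(0,0,2,0)
Op 6: merge R2<->R0 -> R2=(0,3,2,0) R0=(0,3,2,0)
Op 7: inc R0 by 4 -> R0=(4,3,2,0) value=9
Op 8: merge R2<->R0 -> R2=(4,3,2,0) R0=(4,3,2,0)
Op 9: inc R3 by 5 -> R3=(0,0,2,5) value=7
Op 10: merge R2<->R1 -> R2=(4,3,2,0) R1=(4,3,2,0)

Answer: 4 3 2 0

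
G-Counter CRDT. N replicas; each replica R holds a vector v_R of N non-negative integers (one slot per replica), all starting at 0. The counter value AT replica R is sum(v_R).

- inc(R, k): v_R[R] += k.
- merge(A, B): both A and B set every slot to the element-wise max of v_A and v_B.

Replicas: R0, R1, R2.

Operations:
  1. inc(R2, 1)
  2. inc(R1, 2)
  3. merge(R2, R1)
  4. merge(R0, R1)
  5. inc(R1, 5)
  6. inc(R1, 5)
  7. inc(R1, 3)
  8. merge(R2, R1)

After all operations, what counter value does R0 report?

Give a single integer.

Answer: 3

Derivation:
Op 1: inc R2 by 1 -> R2=(0,0,1) value=1
Op 2: inc R1 by 2 -> R1=(0,2,0) value=2
Op 3: merge R2<->R1 -> R2=(0,2,1) R1=(0,2,1)
Op 4: merge R0<->R1 -> R0=(0,2,1) R1=(0,2,1)
Op 5: inc R1 by 5 -> R1=(0,7,1) value=8
Op 6: inc R1 by 5 -> R1=(0,12,1) value=13
Op 7: inc R1 by 3 -> R1=(0,15,1) value=16
Op 8: merge R2<->R1 -> R2=(0,15,1) R1=(0,15,1)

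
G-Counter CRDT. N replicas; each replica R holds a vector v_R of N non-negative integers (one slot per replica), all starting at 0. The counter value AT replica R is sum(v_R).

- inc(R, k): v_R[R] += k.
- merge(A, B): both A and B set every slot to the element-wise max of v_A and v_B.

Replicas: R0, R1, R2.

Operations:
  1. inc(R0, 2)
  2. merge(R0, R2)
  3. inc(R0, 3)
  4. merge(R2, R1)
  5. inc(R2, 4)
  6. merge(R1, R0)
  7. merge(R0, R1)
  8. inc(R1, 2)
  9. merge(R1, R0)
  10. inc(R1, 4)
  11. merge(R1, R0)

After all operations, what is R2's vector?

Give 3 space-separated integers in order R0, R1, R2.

Op 1: inc R0 by 2 -> R0=(2,0,0) value=2
Op 2: merge R0<->R2 -> R0=(2,0,0) R2=(2,0,0)
Op 3: inc R0 by 3 -> R0=(5,0,0) value=5
Op 4: merge R2<->R1 -> R2=(2,0,0) R1=(2,0,0)
Op 5: inc R2 by 4 -> R2=(2,0,4) value=6
Op 6: merge R1<->R0 -> R1=(5,0,0) R0=(5,0,0)
Op 7: merge R0<->R1 -> R0=(5,0,0) R1=(5,0,0)
Op 8: inc R1 by 2 -> R1=(5,2,0) value=7
Op 9: merge R1<->R0 -> R1=(5,2,0) R0=(5,2,0)
Op 10: inc R1 by 4 -> R1=(5,6,0) value=11
Op 11: merge R1<->R0 -> R1=(5,6,0) R0=(5,6,0)

Answer: 2 0 4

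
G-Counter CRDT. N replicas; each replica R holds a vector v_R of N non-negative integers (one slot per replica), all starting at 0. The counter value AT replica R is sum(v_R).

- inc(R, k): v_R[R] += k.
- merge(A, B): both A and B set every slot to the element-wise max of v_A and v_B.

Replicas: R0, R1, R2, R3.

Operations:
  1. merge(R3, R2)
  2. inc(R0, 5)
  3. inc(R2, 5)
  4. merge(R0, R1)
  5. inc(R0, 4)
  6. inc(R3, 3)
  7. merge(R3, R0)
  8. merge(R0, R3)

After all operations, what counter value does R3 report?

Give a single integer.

Answer: 12

Derivation:
Op 1: merge R3<->R2 -> R3=(0,0,0,0) R2=(0,0,0,0)
Op 2: inc R0 by 5 -> R0=(5,0,0,0) value=5
Op 3: inc R2 by 5 -> R2=(0,0,5,0) value=5
Op 4: merge R0<->R1 -> R0=(5,0,0,0) R1=(5,0,0,0)
Op 5: inc R0 by 4 -> R0=(9,0,0,0) value=9
Op 6: inc R3 by 3 -> R3=(0,0,0,3) value=3
Op 7: merge R3<->R0 -> R3=(9,0,0,3) R0=(9,0,0,3)
Op 8: merge R0<->R3 -> R0=(9,0,0,3) R3=(9,0,0,3)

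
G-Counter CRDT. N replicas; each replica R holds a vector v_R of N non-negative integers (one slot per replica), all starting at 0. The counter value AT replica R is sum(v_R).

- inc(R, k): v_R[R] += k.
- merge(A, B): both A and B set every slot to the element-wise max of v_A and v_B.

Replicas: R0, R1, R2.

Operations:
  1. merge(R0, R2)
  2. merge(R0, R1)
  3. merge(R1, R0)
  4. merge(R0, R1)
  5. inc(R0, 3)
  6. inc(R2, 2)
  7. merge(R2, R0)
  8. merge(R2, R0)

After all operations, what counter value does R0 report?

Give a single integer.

Op 1: merge R0<->R2 -> R0=(0,0,0) R2=(0,0,0)
Op 2: merge R0<->R1 -> R0=(0,0,0) R1=(0,0,0)
Op 3: merge R1<->R0 -> R1=(0,0,0) R0=(0,0,0)
Op 4: merge R0<->R1 -> R0=(0,0,0) R1=(0,0,0)
Op 5: inc R0 by 3 -> R0=(3,0,0) value=3
Op 6: inc R2 by 2 -> R2=(0,0,2) value=2
Op 7: merge R2<->R0 -> R2=(3,0,2) R0=(3,0,2)
Op 8: merge R2<->R0 -> R2=(3,0,2) R0=(3,0,2)

Answer: 5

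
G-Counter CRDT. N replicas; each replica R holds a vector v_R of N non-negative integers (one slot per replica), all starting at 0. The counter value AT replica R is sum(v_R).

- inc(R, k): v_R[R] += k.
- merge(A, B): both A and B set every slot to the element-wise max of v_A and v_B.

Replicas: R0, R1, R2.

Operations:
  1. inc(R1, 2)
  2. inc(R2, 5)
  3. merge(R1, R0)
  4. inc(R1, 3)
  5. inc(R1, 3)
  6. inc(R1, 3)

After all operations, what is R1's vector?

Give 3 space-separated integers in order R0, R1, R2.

Answer: 0 11 0

Derivation:
Op 1: inc R1 by 2 -> R1=(0,2,0) value=2
Op 2: inc R2 by 5 -> R2=(0,0,5) value=5
Op 3: merge R1<->R0 -> R1=(0,2,0) R0=(0,2,0)
Op 4: inc R1 by 3 -> R1=(0,5,0) value=5
Op 5: inc R1 by 3 -> R1=(0,8,0) value=8
Op 6: inc R1 by 3 -> R1=(0,11,0) value=11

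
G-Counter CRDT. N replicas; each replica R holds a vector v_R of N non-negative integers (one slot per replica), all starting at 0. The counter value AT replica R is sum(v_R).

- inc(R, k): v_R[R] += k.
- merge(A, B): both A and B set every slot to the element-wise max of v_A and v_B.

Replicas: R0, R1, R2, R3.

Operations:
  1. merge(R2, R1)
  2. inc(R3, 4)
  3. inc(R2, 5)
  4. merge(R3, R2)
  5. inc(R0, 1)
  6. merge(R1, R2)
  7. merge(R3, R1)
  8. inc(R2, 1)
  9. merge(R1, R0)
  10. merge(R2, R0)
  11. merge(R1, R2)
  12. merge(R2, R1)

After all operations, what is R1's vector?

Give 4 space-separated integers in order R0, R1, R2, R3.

Op 1: merge R2<->R1 -> R2=(0,0,0,0) R1=(0,0,0,0)
Op 2: inc R3 by 4 -> R3=(0,0,0,4) value=4
Op 3: inc R2 by 5 -> R2=(0,0,5,0) value=5
Op 4: merge R3<->R2 -> R3=(0,0,5,4) R2=(0,0,5,4)
Op 5: inc R0 by 1 -> R0=(1,0,0,0) value=1
Op 6: merge R1<->R2 -> R1=(0,0,5,4) R2=(0,0,5,4)
Op 7: merge R3<->R1 -> R3=(0,0,5,4) R1=(0,0,5,4)
Op 8: inc R2 by 1 -> R2=(0,0,6,4) value=10
Op 9: merge R1<->R0 -> R1=(1,0,5,4) R0=(1,0,5,4)
Op 10: merge R2<->R0 -> R2=(1,0,6,4) R0=(1,0,6,4)
Op 11: merge R1<->R2 -> R1=(1,0,6,4) R2=(1,0,6,4)
Op 12: merge R2<->R1 -> R2=(1,0,6,4) R1=(1,0,6,4)

Answer: 1 0 6 4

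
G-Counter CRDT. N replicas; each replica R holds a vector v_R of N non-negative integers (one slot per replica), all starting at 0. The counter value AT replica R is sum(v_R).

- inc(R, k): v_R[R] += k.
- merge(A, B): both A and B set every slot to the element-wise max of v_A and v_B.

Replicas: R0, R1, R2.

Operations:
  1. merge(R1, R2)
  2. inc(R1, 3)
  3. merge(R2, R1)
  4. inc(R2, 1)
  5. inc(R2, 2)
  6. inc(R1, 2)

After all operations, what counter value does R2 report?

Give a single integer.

Answer: 6

Derivation:
Op 1: merge R1<->R2 -> R1=(0,0,0) R2=(0,0,0)
Op 2: inc R1 by 3 -> R1=(0,3,0) value=3
Op 3: merge R2<->R1 -> R2=(0,3,0) R1=(0,3,0)
Op 4: inc R2 by 1 -> R2=(0,3,1) value=4
Op 5: inc R2 by 2 -> R2=(0,3,3) value=6
Op 6: inc R1 by 2 -> R1=(0,5,0) value=5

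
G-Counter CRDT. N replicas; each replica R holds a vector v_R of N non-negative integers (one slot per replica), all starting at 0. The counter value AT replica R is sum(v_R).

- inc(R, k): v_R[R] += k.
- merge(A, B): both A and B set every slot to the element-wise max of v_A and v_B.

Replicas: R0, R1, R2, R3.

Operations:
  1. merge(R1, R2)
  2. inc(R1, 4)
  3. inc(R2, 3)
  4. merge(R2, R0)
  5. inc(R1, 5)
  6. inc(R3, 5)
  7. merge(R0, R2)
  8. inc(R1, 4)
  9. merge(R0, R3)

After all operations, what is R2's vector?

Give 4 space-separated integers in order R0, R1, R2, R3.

Op 1: merge R1<->R2 -> R1=(0,0,0,0) R2=(0,0,0,0)
Op 2: inc R1 by 4 -> R1=(0,4,0,0) value=4
Op 3: inc R2 by 3 -> R2=(0,0,3,0) value=3
Op 4: merge R2<->R0 -> R2=(0,0,3,0) R0=(0,0,3,0)
Op 5: inc R1 by 5 -> R1=(0,9,0,0) value=9
Op 6: inc R3 by 5 -> R3=(0,0,0,5) value=5
Op 7: merge R0<->R2 -> R0=(0,0,3,0) R2=(0,0,3,0)
Op 8: inc R1 by 4 -> R1=(0,13,0,0) value=13
Op 9: merge R0<->R3 -> R0=(0,0,3,5) R3=(0,0,3,5)

Answer: 0 0 3 0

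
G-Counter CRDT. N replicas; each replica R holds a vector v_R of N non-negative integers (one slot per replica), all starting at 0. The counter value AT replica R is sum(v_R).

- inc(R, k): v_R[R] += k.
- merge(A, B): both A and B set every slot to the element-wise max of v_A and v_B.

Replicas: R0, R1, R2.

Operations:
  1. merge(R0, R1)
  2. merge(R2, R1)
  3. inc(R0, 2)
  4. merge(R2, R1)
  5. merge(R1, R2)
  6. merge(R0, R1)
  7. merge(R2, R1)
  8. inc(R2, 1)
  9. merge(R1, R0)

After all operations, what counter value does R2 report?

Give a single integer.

Answer: 3

Derivation:
Op 1: merge R0<->R1 -> R0=(0,0,0) R1=(0,0,0)
Op 2: merge R2<->R1 -> R2=(0,0,0) R1=(0,0,0)
Op 3: inc R0 by 2 -> R0=(2,0,0) value=2
Op 4: merge R2<->R1 -> R2=(0,0,0) R1=(0,0,0)
Op 5: merge R1<->R2 -> R1=(0,0,0) R2=(0,0,0)
Op 6: merge R0<->R1 -> R0=(2,0,0) R1=(2,0,0)
Op 7: merge R2<->R1 -> R2=(2,0,0) R1=(2,0,0)
Op 8: inc R2 by 1 -> R2=(2,0,1) value=3
Op 9: merge R1<->R0 -> R1=(2,0,0) R0=(2,0,0)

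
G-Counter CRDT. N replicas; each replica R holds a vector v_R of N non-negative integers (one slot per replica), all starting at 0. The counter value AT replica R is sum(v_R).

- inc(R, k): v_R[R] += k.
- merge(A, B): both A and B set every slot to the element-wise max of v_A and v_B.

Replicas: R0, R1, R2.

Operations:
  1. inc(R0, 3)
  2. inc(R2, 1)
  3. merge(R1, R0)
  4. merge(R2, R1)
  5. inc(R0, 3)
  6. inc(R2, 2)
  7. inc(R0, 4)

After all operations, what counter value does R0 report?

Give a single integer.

Answer: 10

Derivation:
Op 1: inc R0 by 3 -> R0=(3,0,0) value=3
Op 2: inc R2 by 1 -> R2=(0,0,1) value=1
Op 3: merge R1<->R0 -> R1=(3,0,0) R0=(3,0,0)
Op 4: merge R2<->R1 -> R2=(3,0,1) R1=(3,0,1)
Op 5: inc R0 by 3 -> R0=(6,0,0) value=6
Op 6: inc R2 by 2 -> R2=(3,0,3) value=6
Op 7: inc R0 by 4 -> R0=(10,0,0) value=10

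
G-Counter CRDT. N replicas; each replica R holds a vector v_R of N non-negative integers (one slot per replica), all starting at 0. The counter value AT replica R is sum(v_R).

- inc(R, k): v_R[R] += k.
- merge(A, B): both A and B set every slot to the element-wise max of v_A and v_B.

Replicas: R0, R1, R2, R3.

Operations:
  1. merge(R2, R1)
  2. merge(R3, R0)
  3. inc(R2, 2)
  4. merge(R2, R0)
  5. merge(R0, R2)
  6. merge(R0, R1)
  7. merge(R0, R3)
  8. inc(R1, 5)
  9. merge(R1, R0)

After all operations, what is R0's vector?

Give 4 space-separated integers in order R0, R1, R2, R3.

Op 1: merge R2<->R1 -> R2=(0,0,0,0) R1=(0,0,0,0)
Op 2: merge R3<->R0 -> R3=(0,0,0,0) R0=(0,0,0,0)
Op 3: inc R2 by 2 -> R2=(0,0,2,0) value=2
Op 4: merge R2<->R0 -> R2=(0,0,2,0) R0=(0,0,2,0)
Op 5: merge R0<->R2 -> R0=(0,0,2,0) R2=(0,0,2,0)
Op 6: merge R0<->R1 -> R0=(0,0,2,0) R1=(0,0,2,0)
Op 7: merge R0<->R3 -> R0=(0,0,2,0) R3=(0,0,2,0)
Op 8: inc R1 by 5 -> R1=(0,5,2,0) value=7
Op 9: merge R1<->R0 -> R1=(0,5,2,0) R0=(0,5,2,0)

Answer: 0 5 2 0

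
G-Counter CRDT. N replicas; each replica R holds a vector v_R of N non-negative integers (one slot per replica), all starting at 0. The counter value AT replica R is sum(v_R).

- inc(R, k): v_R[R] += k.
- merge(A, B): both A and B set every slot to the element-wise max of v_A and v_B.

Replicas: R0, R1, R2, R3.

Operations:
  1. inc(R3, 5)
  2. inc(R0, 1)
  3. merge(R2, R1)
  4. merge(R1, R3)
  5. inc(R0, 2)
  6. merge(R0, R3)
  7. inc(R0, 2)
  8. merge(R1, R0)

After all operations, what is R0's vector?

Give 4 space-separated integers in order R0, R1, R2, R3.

Answer: 5 0 0 5

Derivation:
Op 1: inc R3 by 5 -> R3=(0,0,0,5) value=5
Op 2: inc R0 by 1 -> R0=(1,0,0,0) value=1
Op 3: merge R2<->R1 -> R2=(0,0,0,0) R1=(0,0,0,0)
Op 4: merge R1<->R3 -> R1=(0,0,0,5) R3=(0,0,0,5)
Op 5: inc R0 by 2 -> R0=(3,0,0,0) value=3
Op 6: merge R0<->R3 -> R0=(3,0,0,5) R3=(3,0,0,5)
Op 7: inc R0 by 2 -> R0=(5,0,0,5) value=10
Op 8: merge R1<->R0 -> R1=(5,0,0,5) R0=(5,0,0,5)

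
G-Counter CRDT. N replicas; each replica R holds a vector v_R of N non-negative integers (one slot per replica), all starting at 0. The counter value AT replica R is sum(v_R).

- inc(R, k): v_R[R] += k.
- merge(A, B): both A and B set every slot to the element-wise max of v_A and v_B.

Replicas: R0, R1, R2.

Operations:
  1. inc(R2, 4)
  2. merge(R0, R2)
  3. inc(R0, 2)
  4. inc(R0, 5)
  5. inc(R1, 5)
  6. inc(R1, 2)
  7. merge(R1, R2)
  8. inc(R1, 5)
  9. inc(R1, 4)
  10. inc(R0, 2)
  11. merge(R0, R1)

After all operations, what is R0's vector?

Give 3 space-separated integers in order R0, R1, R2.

Op 1: inc R2 by 4 -> R2=(0,0,4) value=4
Op 2: merge R0<->R2 -> R0=(0,0,4) R2=(0,0,4)
Op 3: inc R0 by 2 -> R0=(2,0,4) value=6
Op 4: inc R0 by 5 -> R0=(7,0,4) value=11
Op 5: inc R1 by 5 -> R1=(0,5,0) value=5
Op 6: inc R1 by 2 -> R1=(0,7,0) value=7
Op 7: merge R1<->R2 -> R1=(0,7,4) R2=(0,7,4)
Op 8: inc R1 by 5 -> R1=(0,12,4) value=16
Op 9: inc R1 by 4 -> R1=(0,16,4) value=20
Op 10: inc R0 by 2 -> R0=(9,0,4) value=13
Op 11: merge R0<->R1 -> R0=(9,16,4) R1=(9,16,4)

Answer: 9 16 4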